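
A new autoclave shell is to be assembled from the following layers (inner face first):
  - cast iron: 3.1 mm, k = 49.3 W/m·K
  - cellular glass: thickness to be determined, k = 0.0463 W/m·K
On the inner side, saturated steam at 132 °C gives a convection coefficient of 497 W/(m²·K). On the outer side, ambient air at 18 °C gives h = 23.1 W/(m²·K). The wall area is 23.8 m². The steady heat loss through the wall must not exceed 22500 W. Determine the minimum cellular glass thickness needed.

L ≈ 3.48 mm

Using the resistance-network approach (series):
R_inner film = 1/(h_i·A) = 1/(497×23.8) = 8.454×10^-5 K/W
R_cast iron = L/(kA) = 0.0031/(49.3×23.8) = 2.642×10^-6 K/W
R_outer film = 1/(h_o·A) = 1/(23.1×23.8) = 0.001819 K/W
Sum of the known resistances R_other = 0.001906 K/W
Required total resistance R_tot = ΔT/Q_allow = 114/22500 = 0.005067 K/W
R_cellular glass = R_tot − R_other = 0.003161 K/W
L = R·k·A = 0.003161×0.0463×23.8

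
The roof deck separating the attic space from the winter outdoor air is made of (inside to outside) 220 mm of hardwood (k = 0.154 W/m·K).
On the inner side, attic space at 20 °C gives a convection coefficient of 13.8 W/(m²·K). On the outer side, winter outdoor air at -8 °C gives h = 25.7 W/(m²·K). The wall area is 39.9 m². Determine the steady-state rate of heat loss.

Using the resistance-network approach (series):
R_inner film = 1/(h_i·A) = 1/(13.8×39.9) = 0.001816 K/W
R_hardwood = L/(kA) = 0.22/(0.154×39.9) = 0.0358 K/W
R_outer film = 1/(h_o·A) = 1/(25.7×39.9) = 9.752×10^-4 K/W
R_total = 0.0386 K/W
Q = ΔT / R_total = 28 / 0.0386

Q ≈ 725 W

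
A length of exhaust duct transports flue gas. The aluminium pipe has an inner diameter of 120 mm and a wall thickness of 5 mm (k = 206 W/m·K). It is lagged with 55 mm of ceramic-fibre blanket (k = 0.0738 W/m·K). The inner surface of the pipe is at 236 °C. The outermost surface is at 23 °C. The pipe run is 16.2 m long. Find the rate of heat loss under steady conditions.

Treating each annulus and film as a series resistance:
R_aluminium pipe wall = ln(65/60)/(2π×206×16.2) = 3.817×10^-6 K/W
R_ceramic-fibre blanket = ln(120/65)/(2π×0.0738×16.2) = 0.08162 K/W
R_total = 0.08162 K/W
Q = ΔT/R_total = 213/0.08162

Q ≈ 2610 W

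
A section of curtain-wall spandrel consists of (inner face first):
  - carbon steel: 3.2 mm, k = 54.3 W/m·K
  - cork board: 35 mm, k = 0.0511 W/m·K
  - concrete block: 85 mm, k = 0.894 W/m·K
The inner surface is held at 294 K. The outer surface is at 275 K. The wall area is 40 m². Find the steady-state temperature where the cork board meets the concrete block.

Series thermal resistances:
R_carbon steel = L/(kA) = 0.0032/(54.3×40) = 1.473×10^-6 K/W
R_cork board = L/(kA) = 0.035/(0.0511×40) = 0.01712 K/W
R_concrete block = L/(kA) = 0.085/(0.894×40) = 0.002377 K/W
R_total = 0.0195 K/W;  Q = ΔT/R_total = 19/0.0195 = 974.3 W
T_interface = T_inner − Q·ΣR(inner→interface) = 294 − 974×0.01712

T ≈ 277 K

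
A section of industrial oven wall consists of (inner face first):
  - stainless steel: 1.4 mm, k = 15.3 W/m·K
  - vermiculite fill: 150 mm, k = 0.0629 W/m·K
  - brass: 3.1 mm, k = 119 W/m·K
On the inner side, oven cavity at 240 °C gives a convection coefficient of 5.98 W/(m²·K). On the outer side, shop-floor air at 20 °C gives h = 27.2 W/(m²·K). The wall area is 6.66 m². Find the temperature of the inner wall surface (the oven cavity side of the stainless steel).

T ≈ 226 °C

Model the wall as resistances in series:
R_inner film = 1/(h_i·A) = 1/(5.98×6.66) = 0.02511 K/W
R_stainless steel = L/(kA) = 0.0014/(15.3×6.66) = 1.374×10^-5 K/W
R_vermiculite fill = L/(kA) = 0.15/(0.0629×6.66) = 0.3581 K/W
R_brass = L/(kA) = 0.0031/(119×6.66) = 3.911×10^-6 K/W
R_outer film = 1/(h_o·A) = 1/(27.2×6.66) = 0.00552 K/W
R_total = 0.3887 K/W;  Q = ΔT/R_total = 220/0.3887 = 566 W
T_interface = T_inner − Q·ΣR(inner→interface) = 240 − 566×0.02511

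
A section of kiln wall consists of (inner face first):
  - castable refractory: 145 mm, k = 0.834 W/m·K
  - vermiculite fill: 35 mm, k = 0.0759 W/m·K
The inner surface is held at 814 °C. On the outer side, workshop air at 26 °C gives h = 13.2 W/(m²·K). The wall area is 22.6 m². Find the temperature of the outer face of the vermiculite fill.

Series thermal resistances:
R_castable refractory = L/(kA) = 0.145/(0.834×22.6) = 0.007693 K/W
R_vermiculite fill = L/(kA) = 0.035/(0.0759×22.6) = 0.0204 K/W
R_outer film = 1/(h_o·A) = 1/(13.2×22.6) = 0.003352 K/W
R_total = 0.03145 K/W;  Q = ΔT/R_total = 788/0.03145 = 25060 W
T_interface = T_inner − Q·ΣR(inner→interface) = 814 − 25100×0.0281

T ≈ 110 °C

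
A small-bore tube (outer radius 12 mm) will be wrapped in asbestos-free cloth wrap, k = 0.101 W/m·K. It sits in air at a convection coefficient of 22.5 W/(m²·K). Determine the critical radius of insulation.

r_cr ≈ 4.49 mm

For a cylinder r_cr = k/h = 0.101/22.5
r_cr = 4.49 mm; since the bare radius (12 mm) is above r_cr, any added insulation will reduce heat loss.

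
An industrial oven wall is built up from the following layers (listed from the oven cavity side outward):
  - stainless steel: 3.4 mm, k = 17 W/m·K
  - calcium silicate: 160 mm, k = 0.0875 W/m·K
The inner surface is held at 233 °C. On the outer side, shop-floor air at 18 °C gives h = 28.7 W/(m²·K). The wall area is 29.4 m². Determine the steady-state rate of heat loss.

Model the wall as resistances in series:
R_stainless steel = L/(kA) = 0.0034/(17×29.4) = 6.803×10^-6 K/W
R_calcium silicate = L/(kA) = 0.16/(0.0875×29.4) = 0.0622 K/W
R_outer film = 1/(h_o·A) = 1/(28.7×29.4) = 0.001185 K/W
R_total = 0.06339 K/W
Q = ΔT / R_total = 215 / 0.06339

Q ≈ 3390 W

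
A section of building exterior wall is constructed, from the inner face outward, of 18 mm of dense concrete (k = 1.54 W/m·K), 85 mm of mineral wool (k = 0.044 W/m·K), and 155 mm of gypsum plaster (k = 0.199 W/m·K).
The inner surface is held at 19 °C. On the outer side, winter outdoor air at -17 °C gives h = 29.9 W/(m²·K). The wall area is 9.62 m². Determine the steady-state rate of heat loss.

Treating each layer as a thermal resistance in series:
R_dense concrete = L/(kA) = 0.018/(1.54×9.62) = 0.001215 K/W
R_mineral wool = L/(kA) = 0.085/(0.044×9.62) = 0.2008 K/W
R_gypsum plaster = L/(kA) = 0.155/(0.199×9.62) = 0.08097 K/W
R_outer film = 1/(h_o·A) = 1/(29.9×9.62) = 0.003477 K/W
R_total = 0.2865 K/W
Q = ΔT / R_total = 36 / 0.2865

Q ≈ 126 W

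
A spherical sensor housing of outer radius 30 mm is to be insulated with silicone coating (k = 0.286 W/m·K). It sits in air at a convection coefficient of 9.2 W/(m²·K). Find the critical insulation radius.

For a sphere r_cr = 2k/h = 2×0.286/9.2
r_cr = 62.2 mm; since the bare radius (30 mm) is below r_cr, adding a thin layer of insulation will *increase* heat loss.

r_cr ≈ 62.2 mm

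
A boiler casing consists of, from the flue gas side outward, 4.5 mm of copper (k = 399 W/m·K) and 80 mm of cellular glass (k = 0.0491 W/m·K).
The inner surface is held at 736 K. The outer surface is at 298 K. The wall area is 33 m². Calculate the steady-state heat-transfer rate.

Thermal resistances in series:
R_copper = L/(kA) = 0.0045/(399×33) = 3.418×10^-7 K/W
R_cellular glass = L/(kA) = 0.08/(0.0491×33) = 0.04937 K/W
R_total = 0.04937 K/W
Q = ΔT / R_total = 438 / 0.04937

Q ≈ 8870 W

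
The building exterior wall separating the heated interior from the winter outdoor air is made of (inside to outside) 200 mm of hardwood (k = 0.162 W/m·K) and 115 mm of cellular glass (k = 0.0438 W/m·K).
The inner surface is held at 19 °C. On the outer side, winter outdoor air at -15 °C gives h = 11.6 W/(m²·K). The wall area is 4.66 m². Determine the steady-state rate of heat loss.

Q ≈ 40.1 W

Model the wall as resistances in series:
R_hardwood = L/(kA) = 0.2/(0.162×4.66) = 0.2649 K/W
R_cellular glass = L/(kA) = 0.115/(0.0438×4.66) = 0.5634 K/W
R_outer film = 1/(h_o·A) = 1/(11.6×4.66) = 0.0185 K/W
R_total = 0.8469 K/W
Q = ΔT / R_total = 34 / 0.8469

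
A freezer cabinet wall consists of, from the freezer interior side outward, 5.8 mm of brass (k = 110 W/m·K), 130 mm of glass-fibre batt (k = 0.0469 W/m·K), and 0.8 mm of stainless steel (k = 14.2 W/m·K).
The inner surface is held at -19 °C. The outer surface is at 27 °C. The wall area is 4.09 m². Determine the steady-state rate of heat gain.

Q ≈ 67.9 W

Series thermal resistances:
R_brass = L/(kA) = 0.0058/(110×4.09) = 1.289×10^-5 K/W
R_glass-fibre batt = L/(kA) = 0.13/(0.0469×4.09) = 0.6777 K/W
R_stainless steel = L/(kA) = 0.0008/(14.2×4.09) = 1.377×10^-5 K/W
R_total = 0.6777 K/W
Q = ΔT / R_total = 46 / 0.6777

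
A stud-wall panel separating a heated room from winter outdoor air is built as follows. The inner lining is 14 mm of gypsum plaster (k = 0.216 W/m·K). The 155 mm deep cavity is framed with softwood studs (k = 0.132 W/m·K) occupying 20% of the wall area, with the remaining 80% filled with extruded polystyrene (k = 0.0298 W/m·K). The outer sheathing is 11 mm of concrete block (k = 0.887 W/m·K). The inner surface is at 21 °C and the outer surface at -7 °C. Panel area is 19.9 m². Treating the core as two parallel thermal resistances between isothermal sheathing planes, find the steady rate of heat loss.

Q ≈ 176 W

Sheathing layers in series; stud and cavity paths in parallel between them.
R_inner = 0.014/(0.216×19.9) = 0.003257 K/W
R_stud  = 0.155/(0.132×0.2×19.9) = 0.295 K/W
R_cav   = 0.155/(0.0298×0.8×19.9) = 0.3267 K/W
1/R_core = 1/R_stud + 1/R_cav → R_core = 0.155 K/W
R_outer = 0.011/(0.887×19.9) = 6.232×10^-4 K/W
R_total = 0.1589 K/W
Q = ΔT/R_total = 28/0.1589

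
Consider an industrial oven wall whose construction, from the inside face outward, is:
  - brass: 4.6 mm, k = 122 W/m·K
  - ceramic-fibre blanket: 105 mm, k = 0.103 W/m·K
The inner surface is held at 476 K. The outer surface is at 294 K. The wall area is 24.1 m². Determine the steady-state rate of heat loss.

Treating each layer as a thermal resistance in series:
R_brass = L/(kA) = 0.0046/(122×24.1) = 1.565×10^-6 K/W
R_ceramic-fibre blanket = L/(kA) = 0.105/(0.103×24.1) = 0.0423 K/W
R_total = 0.0423 K/W
Q = ΔT / R_total = 182 / 0.0423

Q ≈ 4300 W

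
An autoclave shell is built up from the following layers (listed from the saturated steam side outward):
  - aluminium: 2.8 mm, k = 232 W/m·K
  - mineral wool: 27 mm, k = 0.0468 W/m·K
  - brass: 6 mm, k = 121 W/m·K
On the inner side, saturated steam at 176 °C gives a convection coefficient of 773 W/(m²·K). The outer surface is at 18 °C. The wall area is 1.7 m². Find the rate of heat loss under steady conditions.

Q ≈ 464 W

Model the wall as resistances in series:
R_inner film = 1/(h_i·A) = 1/(773×1.7) = 7.61×10^-4 K/W
R_aluminium = L/(kA) = 0.0028/(232×1.7) = 7.099×10^-6 K/W
R_mineral wool = L/(kA) = 0.027/(0.0468×1.7) = 0.3394 K/W
R_brass = L/(kA) = 0.006/(121×1.7) = 2.917×10^-5 K/W
R_total = 0.3402 K/W
Q = ΔT / R_total = 158 / 0.3402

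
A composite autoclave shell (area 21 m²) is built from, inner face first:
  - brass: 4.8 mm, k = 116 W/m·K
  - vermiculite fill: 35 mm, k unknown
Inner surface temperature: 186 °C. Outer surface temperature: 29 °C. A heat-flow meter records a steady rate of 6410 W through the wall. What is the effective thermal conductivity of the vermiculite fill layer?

Model the wall as resistances in series:
R_brass = L/(kA) = 0.0048/(116×21) = 1.97×10^-6 K/W
Sum of known resistances R_other = 1.97×10^-6 K/W
Total R = ΔT/Q = 157/6410 = 0.02449 K/W
R_vermiculite fill = R_total − R_other = 0.02449 K/W
k = L/(R·A) = 0.035/(0.02449×21)

k ≈ 0.0681 W/(m·K)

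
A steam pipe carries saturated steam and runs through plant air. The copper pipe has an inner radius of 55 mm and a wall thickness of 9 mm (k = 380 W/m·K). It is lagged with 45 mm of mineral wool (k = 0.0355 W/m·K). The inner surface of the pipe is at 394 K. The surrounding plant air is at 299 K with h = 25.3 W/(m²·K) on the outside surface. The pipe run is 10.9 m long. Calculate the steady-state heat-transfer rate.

Q ≈ 424 W

Cylindrical conduction, so R = ln(r₂/r₁)/(2πkL) per layer, in series:
R_copper pipe wall = ln(64/55)/(2π×380×10.9) = 5.823×10^-6 K/W
R_mineral wool = ln(109/64)/(2π×0.0355×10.9) = 0.219 K/W
R_outer film = 1/(h_o·2πr_oL) = 1/(25.3×2π×0.109×10.9) = 0.005295 K/W
R_total = 0.2243 K/W
Q = ΔT/R_total = 95/0.2243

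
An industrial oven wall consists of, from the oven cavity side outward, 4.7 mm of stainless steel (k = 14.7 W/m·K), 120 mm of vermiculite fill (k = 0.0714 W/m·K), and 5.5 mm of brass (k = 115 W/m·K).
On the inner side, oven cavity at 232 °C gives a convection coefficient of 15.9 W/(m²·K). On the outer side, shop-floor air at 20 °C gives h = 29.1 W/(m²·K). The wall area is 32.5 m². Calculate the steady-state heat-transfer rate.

Thermal resistances in series:
R_inner film = 1/(h_i·A) = 1/(15.9×32.5) = 0.001935 K/W
R_stainless steel = L/(kA) = 0.0047/(14.7×32.5) = 9.838×10^-6 K/W
R_vermiculite fill = L/(kA) = 0.12/(0.0714×32.5) = 0.05171 K/W
R_brass = L/(kA) = 0.0055/(115×32.5) = 1.472×10^-6 K/W
R_outer film = 1/(h_o·A) = 1/(29.1×32.5) = 0.001057 K/W
R_total = 0.05472 K/W
Q = ΔT / R_total = 212 / 0.05472

Q ≈ 3870 W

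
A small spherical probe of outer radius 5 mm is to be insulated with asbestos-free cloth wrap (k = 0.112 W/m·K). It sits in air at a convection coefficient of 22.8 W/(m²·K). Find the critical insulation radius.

r_cr ≈ 9.82 mm

For a sphere r_cr = 2k/h = 2×0.112/22.8
r_cr = 9.82 mm; since the bare radius (5 mm) is below r_cr, adding a thin layer of insulation will *increase* heat loss.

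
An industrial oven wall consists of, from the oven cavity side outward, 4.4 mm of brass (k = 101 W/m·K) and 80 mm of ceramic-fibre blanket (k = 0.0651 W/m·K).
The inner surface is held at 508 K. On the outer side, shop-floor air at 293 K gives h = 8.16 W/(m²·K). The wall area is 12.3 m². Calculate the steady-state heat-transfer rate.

Q ≈ 1960 W

Thermal resistances in series:
R_brass = L/(kA) = 0.0044/(101×12.3) = 3.542×10^-6 K/W
R_ceramic-fibre blanket = L/(kA) = 0.08/(0.0651×12.3) = 0.09991 K/W
R_outer film = 1/(h_o·A) = 1/(8.16×12.3) = 0.009963 K/W
R_total = 0.1099 K/W
Q = ΔT / R_total = 215 / 0.1099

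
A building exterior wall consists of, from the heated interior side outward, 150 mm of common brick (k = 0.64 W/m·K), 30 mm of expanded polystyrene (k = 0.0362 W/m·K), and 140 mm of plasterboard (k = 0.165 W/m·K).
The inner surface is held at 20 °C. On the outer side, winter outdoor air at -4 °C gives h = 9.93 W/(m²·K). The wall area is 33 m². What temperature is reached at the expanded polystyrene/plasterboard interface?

T ≈ 7.32 °C

Thermal resistances in series:
R_common brick = L/(kA) = 0.15/(0.64×33) = 0.007102 K/W
R_expanded polystyrene = L/(kA) = 0.03/(0.0362×33) = 0.02511 K/W
R_plasterboard = L/(kA) = 0.14/(0.165×33) = 0.02571 K/W
R_outer film = 1/(h_o·A) = 1/(9.93×33) = 0.003052 K/W
R_total = 0.06098 K/W;  Q = ΔT/R_total = 24/0.06098 = 393.6 W
T_interface = T_inner − Q·ΣR(inner→interface) = 20 − 394×0.03222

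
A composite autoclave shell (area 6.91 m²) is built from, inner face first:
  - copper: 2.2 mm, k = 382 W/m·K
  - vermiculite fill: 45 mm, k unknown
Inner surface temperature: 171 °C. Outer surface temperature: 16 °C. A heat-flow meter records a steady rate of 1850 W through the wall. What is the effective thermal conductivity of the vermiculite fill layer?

k ≈ 0.0777 W/(m·K)

Treating each layer as a thermal resistance in series:
R_copper = L/(kA) = 0.0022/(382×6.91) = 8.335×10^-7 K/W
Sum of known resistances R_other = 8.335×10^-7 K/W
Total R = ΔT/Q = 155/1850 = 0.08378 K/W
R_vermiculite fill = R_total − R_other = 0.08378 K/W
k = L/(R·A) = 0.045/(0.08378×6.91)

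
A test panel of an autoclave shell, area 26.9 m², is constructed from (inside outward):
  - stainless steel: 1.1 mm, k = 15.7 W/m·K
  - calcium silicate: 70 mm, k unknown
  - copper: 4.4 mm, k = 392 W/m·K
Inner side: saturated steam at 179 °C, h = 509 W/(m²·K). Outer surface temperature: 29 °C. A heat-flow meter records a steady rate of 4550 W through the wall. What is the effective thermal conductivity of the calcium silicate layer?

Treating each layer as a thermal resistance in series:
R_inner film = 1/(h_i·A) = 1/(509×26.9) = 7.303×10^-5 K/W
R_stainless steel = L/(kA) = 0.0011/(15.7×26.9) = 2.605×10^-6 K/W
R_copper = L/(kA) = 0.0044/(392×26.9) = 4.173×10^-7 K/W
Sum of known resistances R_other = 7.606×10^-5 K/W
Total R = ΔT/Q = 150/4550 = 0.03297 K/W
R_calcium silicate = R_total − R_other = 0.03289 K/W
k = L/(R·A) = 0.07/(0.03289×26.9)

k ≈ 0.0791 W/(m·K)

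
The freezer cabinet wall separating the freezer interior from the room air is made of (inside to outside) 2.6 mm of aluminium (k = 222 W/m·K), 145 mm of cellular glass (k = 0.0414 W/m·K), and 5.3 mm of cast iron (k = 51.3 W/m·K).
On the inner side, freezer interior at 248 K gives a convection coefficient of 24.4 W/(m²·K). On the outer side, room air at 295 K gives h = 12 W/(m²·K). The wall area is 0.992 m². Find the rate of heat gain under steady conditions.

Q ≈ 12.9 W

Thermal resistances in series:
R_inner film = 1/(h_i·A) = 1/(24.4×0.992) = 0.04131 K/W
R_aluminium = L/(kA) = 0.0026/(222×0.992) = 1.181×10^-5 K/W
R_cellular glass = L/(kA) = 0.145/(0.0414×0.992) = 3.531 K/W
R_cast iron = L/(kA) = 0.0053/(51.3×0.992) = 1.041×10^-4 K/W
R_outer film = 1/(h_o·A) = 1/(12×0.992) = 0.08401 K/W
R_total = 3.656 K/W
Q = ΔT / R_total = 47 / 3.656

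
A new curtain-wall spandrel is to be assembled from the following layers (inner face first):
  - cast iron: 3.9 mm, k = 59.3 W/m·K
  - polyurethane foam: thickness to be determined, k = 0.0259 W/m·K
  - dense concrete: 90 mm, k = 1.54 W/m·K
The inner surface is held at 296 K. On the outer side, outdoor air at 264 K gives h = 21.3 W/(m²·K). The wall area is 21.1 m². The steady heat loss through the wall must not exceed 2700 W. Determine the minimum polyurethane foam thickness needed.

Series thermal resistances:
R_cast iron = L/(kA) = 0.0039/(59.3×21.1) = 3.117×10^-6 K/W
R_dense concrete = L/(kA) = 0.09/(1.54×21.1) = 0.00277 K/W
R_outer film = 1/(h_o·A) = 1/(21.3×21.1) = 0.002225 K/W
Sum of the known resistances R_other = 0.004998 K/W
Required total resistance R_tot = ΔT/Q_allow = 32/2700 = 0.01185 K/W
R_polyurethane foam = R_tot − R_other = 0.006854 K/W
L = R·k·A = 0.006854×0.0259×21.1

L ≈ 3.75 mm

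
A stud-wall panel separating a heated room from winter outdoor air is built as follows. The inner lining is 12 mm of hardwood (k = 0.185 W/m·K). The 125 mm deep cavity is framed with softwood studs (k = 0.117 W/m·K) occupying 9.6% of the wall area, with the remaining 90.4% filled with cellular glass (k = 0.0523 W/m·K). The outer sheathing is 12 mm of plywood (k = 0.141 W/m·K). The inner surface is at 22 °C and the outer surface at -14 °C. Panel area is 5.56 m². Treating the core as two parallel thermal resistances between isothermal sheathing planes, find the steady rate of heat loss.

Sheathing layers in series; stud and cavity paths in parallel between them.
R_inner = 0.012/(0.185×5.56) = 0.01167 K/W
R_stud  = 0.125/(0.117×0.096×5.56) = 2.002 K/W
R_cav   = 0.125/(0.0523×0.904×5.56) = 0.4755 K/W
1/R_core = 1/R_stud + 1/R_cav → R_core = 0.3842 K/W
R_outer = 0.012/(0.141×5.56) = 0.01531 K/W
R_total = 0.4112 K/W
Q = ΔT/R_total = 36/0.4112

Q ≈ 87.5 W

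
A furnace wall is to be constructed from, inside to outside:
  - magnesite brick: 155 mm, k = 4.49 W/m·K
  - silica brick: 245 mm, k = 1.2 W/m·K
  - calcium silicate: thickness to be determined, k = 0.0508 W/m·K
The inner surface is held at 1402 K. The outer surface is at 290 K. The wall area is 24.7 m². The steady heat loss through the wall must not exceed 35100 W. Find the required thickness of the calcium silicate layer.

Treating each layer as a thermal resistance in series:
R_magnesite brick = L/(kA) = 0.155/(4.49×24.7) = 0.001398 K/W
R_silica brick = L/(kA) = 0.245/(1.2×24.7) = 0.008266 K/W
Sum of the known resistances R_other = 0.009663 K/W
Required total resistance R_tot = ΔT/Q_allow = 1112/35100 = 0.03168 K/W
R_calcium silicate = R_tot − R_other = 0.02202 K/W
L = R·k·A = 0.02202×0.0508×24.7

L ≈ 27.6 mm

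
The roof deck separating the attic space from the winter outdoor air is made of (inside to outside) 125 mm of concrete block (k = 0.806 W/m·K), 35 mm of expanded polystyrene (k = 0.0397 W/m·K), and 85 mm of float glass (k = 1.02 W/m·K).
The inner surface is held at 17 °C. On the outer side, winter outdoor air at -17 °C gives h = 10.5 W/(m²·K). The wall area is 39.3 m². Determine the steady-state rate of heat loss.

Model the wall as resistances in series:
R_concrete block = L/(kA) = 0.125/(0.806×39.3) = 0.003946 K/W
R_expanded polystyrene = L/(kA) = 0.035/(0.0397×39.3) = 0.02243 K/W
R_float glass = L/(kA) = 0.085/(1.02×39.3) = 0.00212 K/W
R_outer film = 1/(h_o·A) = 1/(10.5×39.3) = 0.002423 K/W
R_total = 0.03092 K/W
Q = ΔT / R_total = 34 / 0.03092

Q ≈ 1100 W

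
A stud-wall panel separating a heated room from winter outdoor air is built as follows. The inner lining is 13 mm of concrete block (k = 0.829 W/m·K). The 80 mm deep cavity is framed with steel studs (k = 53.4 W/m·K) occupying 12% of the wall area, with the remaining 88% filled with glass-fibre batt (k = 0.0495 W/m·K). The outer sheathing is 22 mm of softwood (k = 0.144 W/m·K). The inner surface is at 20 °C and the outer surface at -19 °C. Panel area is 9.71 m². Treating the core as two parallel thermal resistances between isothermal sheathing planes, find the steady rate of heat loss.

Q ≈ 2090 W

Sheathing layers in series; stud and cavity paths in parallel between them.
R_inner = 0.013/(0.829×9.71) = 0.001615 K/W
R_stud  = 0.08/(53.4×0.12×9.71) = 0.001286 K/W
R_cav   = 0.08/(0.0495×0.88×9.71) = 0.1891 K/W
1/R_core = 1/R_stud + 1/R_cav → R_core = 0.001277 K/W
R_outer = 0.022/(0.144×9.71) = 0.01573 K/W
R_total = 0.01863 K/W
Q = ΔT/R_total = 39/0.01863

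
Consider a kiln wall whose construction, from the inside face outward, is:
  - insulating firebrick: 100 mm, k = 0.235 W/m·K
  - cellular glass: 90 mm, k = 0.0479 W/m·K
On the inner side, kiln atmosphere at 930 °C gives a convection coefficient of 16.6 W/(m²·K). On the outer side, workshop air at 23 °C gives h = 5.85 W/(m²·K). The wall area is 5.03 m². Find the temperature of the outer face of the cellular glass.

T ≈ 84.1 °C

Model the wall as resistances in series:
R_inner film = 1/(h_i·A) = 1/(16.6×5.03) = 0.01198 K/W
R_insulating firebrick = L/(kA) = 0.1/(0.235×5.03) = 0.0846 K/W
R_cellular glass = L/(kA) = 0.09/(0.0479×5.03) = 0.3735 K/W
R_outer film = 1/(h_o·A) = 1/(5.85×5.03) = 0.03398 K/W
R_total = 0.5041 K/W;  Q = ΔT/R_total = 907/0.5041 = 1799 W
T_interface = T_inner − Q·ΣR(inner→interface) = 930 − 1800×0.4701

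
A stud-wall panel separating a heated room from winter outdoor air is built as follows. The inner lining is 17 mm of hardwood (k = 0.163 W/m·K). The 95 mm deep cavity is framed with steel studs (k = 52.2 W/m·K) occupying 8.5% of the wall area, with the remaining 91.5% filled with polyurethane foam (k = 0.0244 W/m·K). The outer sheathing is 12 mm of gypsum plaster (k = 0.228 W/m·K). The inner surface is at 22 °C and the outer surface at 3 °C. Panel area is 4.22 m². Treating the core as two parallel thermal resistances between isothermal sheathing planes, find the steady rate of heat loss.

Q ≈ 450 W

Sheathing layers in series; stud and cavity paths in parallel between them.
R_inner = 0.017/(0.163×4.22) = 0.02471 K/W
R_stud  = 0.095/(52.2×0.085×4.22) = 0.005074 K/W
R_cav   = 0.095/(0.0244×0.915×4.22) = 1.008 K/W
1/R_core = 1/R_stud + 1/R_cav → R_core = 0.005048 K/W
R_outer = 0.012/(0.228×4.22) = 0.01247 K/W
R_total = 0.04223 K/W
Q = ΔT/R_total = 19/0.04223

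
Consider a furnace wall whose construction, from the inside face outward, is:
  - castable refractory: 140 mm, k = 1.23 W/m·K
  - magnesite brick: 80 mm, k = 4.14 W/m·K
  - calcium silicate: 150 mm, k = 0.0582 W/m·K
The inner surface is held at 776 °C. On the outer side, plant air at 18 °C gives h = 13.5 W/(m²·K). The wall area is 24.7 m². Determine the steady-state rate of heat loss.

Model the wall as resistances in series:
R_castable refractory = L/(kA) = 0.14/(1.23×24.7) = 0.004608 K/W
R_magnesite brick = L/(kA) = 0.08/(4.14×24.7) = 7.823×10^-4 K/W
R_calcium silicate = L/(kA) = 0.15/(0.0582×24.7) = 0.1043 K/W
R_outer film = 1/(h_o·A) = 1/(13.5×24.7) = 0.002999 K/W
R_total = 0.1127 K/W
Q = ΔT / R_total = 758 / 0.1127

Q ≈ 6720 W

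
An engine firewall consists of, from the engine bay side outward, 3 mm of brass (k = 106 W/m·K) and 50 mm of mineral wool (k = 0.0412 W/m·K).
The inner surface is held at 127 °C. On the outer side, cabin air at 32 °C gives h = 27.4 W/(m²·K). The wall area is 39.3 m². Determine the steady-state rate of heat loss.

Series thermal resistances:
R_brass = L/(kA) = 0.003/(106×39.3) = 7.201×10^-7 K/W
R_mineral wool = L/(kA) = 0.05/(0.0412×39.3) = 0.03088 K/W
R_outer film = 1/(h_o·A) = 1/(27.4×39.3) = 9.287×10^-4 K/W
R_total = 0.03181 K/W
Q = ΔT / R_total = 95 / 0.03181

Q ≈ 2990 W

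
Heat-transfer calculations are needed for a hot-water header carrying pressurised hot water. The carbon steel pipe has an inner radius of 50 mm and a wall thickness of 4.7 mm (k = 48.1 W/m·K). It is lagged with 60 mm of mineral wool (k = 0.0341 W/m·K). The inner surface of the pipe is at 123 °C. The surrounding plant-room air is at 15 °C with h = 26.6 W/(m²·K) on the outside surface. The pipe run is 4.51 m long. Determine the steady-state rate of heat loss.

Q ≈ 139 W

Per-layer cylindrical resistances, series-summed:
R_carbon steel pipe wall = ln(54.7/50)/(2π×48.1×4.51) = 6.591×10^-5 K/W
R_mineral wool = ln(114.7/54.7)/(2π×0.0341×4.51) = 0.7663 K/W
R_outer film = 1/(h_o·2πr_oL) = 1/(26.6×2π×0.1147×4.51) = 0.01157 K/W
R_total = 0.7779 K/W
Q = ΔT/R_total = 108/0.7779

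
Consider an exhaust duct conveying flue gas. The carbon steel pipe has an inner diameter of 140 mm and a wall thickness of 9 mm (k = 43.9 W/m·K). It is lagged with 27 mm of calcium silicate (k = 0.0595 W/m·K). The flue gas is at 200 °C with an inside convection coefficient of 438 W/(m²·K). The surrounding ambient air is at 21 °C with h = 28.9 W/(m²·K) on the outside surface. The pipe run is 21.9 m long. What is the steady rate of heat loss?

Q ≈ 4640 W

Treating each annulus and film as a series resistance:
R_inner film = 1/(h_i·2πr₁L) = 1/(438×2π×0.07×21.9) = 2.37×10^-4 K/W
R_carbon steel pipe wall = ln(79/70)/(2π×43.9×21.9) = 2.002×10^-5 K/W
R_calcium silicate = ln(106/79)/(2π×0.0595×21.9) = 0.03591 K/W
R_outer film = 1/(h_o·2πr_oL) = 1/(28.9×2π×0.106×21.9) = 0.002372 K/W
R_total = 0.03854 K/W
Q = ΔT/R_total = 179/0.03854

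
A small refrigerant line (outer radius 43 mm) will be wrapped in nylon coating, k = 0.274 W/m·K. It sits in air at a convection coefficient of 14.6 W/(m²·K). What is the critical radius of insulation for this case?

For a cylinder r_cr = k/h = 0.274/14.6
r_cr = 18.8 mm; since the bare radius (43 mm) is above r_cr, any added insulation will reduce heat loss.

r_cr ≈ 18.8 mm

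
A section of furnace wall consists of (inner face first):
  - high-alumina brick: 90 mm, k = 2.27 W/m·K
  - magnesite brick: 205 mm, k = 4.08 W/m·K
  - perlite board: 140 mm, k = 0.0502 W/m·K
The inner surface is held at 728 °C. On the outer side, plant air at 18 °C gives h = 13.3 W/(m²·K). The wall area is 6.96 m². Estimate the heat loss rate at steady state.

Series thermal resistances:
R_high-alumina brick = L/(kA) = 0.09/(2.27×6.96) = 0.005696 K/W
R_magnesite brick = L/(kA) = 0.205/(4.08×6.96) = 0.007219 K/W
R_perlite board = L/(kA) = 0.14/(0.0502×6.96) = 0.4007 K/W
R_outer film = 1/(h_o·A) = 1/(13.3×6.96) = 0.0108 K/W
R_total = 0.4244 K/W
Q = ΔT / R_total = 710 / 0.4244

Q ≈ 1670 W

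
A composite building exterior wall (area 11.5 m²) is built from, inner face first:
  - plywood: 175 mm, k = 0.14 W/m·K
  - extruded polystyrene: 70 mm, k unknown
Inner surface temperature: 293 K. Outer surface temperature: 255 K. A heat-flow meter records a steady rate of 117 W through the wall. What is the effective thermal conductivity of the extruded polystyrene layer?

Using the resistance-network approach (series):
R_plywood = L/(kA) = 0.175/(0.14×11.5) = 0.1087 K/W
Sum of known resistances R_other = 0.1087 K/W
Total R = ΔT/Q = 38/117 = 0.3248 K/W
R_extruded polystyrene = R_total − R_other = 0.2161 K/W
k = L/(R·A) = 0.07/(0.2161×11.5)

k ≈ 0.0282 W/(m·K)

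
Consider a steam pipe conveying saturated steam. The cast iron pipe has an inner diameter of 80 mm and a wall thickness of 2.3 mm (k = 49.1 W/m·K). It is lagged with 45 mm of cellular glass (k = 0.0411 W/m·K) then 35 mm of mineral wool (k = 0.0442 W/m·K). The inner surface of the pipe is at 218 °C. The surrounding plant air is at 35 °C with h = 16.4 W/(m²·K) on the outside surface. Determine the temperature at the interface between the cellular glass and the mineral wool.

Cylindrical conduction, so R = ln(r₂/r₁)/(2πkL) per layer, in series:
R_cast iron pipe wall = ln(42.3/40)/(2π×49.1×1) = 1.812×10^-4 K/W
R_cellular glass = ln(87.3/42.3)/(2π×0.0411×1) = 2.806 K/W
R_mineral wool = ln(122.3/87.3)/(2π×0.0442×1) = 1.214 K/W
R_outer film = 1/(h_o·2πr_oL) = 1/(16.4×2π×0.1223×1) = 0.07935 K/W
R_total = 4.099 K/W
Q = ΔT/R_total = 183/4.099
Q = 44.6 W/m
T_interface = T_inner − Q·ΣR(inner→interface) = 218 − 44.6×2.806

T ≈ 92.7 °C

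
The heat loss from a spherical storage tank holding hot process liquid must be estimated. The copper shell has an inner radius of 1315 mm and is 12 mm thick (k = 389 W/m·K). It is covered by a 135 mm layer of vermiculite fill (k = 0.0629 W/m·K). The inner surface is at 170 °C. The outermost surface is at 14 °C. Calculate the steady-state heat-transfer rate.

Q ≈ 1770 W

For a spherical shell R = (1/r₁ − 1/r₂)/(4πk); film R = 1/(h·4πr²). In series:
R_copper shell = (1/1.315 − 1/1.327)/(4π×389) = 1.407×10^-6 K/W
R_vermiculite fill = (1/1.327 − 1/1.462)/(4π×0.0629) = 0.08803 K/W
R_total = 0.08804 K/W
Q = ΔT/R_total = 156/0.08804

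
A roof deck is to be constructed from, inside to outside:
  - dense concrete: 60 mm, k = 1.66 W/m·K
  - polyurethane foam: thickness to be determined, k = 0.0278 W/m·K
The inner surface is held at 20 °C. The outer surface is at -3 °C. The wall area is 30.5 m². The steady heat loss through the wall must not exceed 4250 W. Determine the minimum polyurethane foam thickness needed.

Treating each layer as a thermal resistance in series:
R_dense concrete = L/(kA) = 0.06/(1.66×30.5) = 0.001185 K/W
Sum of the known resistances R_other = 0.001185 K/W
Required total resistance R_tot = ΔT/Q_allow = 23/4250 = 0.005412 K/W
R_polyurethane foam = R_tot − R_other = 0.004227 K/W
L = R·k·A = 0.004227×0.0278×30.5

L ≈ 3.58 mm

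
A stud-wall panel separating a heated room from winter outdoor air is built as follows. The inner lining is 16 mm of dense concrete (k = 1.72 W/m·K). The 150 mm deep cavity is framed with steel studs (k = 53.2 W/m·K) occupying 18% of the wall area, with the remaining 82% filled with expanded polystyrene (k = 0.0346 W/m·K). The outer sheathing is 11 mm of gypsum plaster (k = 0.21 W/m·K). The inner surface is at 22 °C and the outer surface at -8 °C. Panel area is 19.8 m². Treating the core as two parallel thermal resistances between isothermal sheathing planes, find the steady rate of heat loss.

Sheathing layers in series; stud and cavity paths in parallel between them.
R_inner = 0.016/(1.72×19.8) = 4.698×10^-4 K/W
R_stud  = 0.15/(53.2×0.18×19.8) = 7.911×10^-4 K/W
R_cav   = 0.15/(0.0346×0.82×19.8) = 0.267 K/W
1/R_core = 1/R_stud + 1/R_cav → R_core = 7.888×10^-4 K/W
R_outer = 0.011/(0.21×19.8) = 0.002646 K/W
R_total = 0.003904 K/W
Q = ΔT/R_total = 30/0.003904

Q ≈ 7680 W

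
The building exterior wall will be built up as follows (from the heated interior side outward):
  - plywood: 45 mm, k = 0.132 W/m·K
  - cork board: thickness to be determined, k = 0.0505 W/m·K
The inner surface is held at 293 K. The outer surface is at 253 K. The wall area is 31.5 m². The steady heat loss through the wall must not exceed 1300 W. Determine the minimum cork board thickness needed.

L ≈ 31.7 mm

Series thermal resistances:
R_plywood = L/(kA) = 0.045/(0.132×31.5) = 0.01082 K/W
Sum of the known resistances R_other = 0.01082 K/W
Required total resistance R_tot = ΔT/Q_allow = 40/1300 = 0.03077 K/W
R_cork board = R_tot − R_other = 0.01995 K/W
L = R·k·A = 0.01995×0.0505×31.5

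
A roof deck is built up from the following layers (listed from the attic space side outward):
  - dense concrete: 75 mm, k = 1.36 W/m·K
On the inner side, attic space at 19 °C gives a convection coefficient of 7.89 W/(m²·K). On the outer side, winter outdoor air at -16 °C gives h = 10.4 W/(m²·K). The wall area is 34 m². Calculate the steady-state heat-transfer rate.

Model the wall as resistances in series:
R_inner film = 1/(h_i·A) = 1/(7.89×34) = 0.003728 K/W
R_dense concrete = L/(kA) = 0.075/(1.36×34) = 0.001622 K/W
R_outer film = 1/(h_o·A) = 1/(10.4×34) = 0.002828 K/W
R_total = 0.008178 K/W
Q = ΔT / R_total = 35 / 0.008178

Q ≈ 4280 W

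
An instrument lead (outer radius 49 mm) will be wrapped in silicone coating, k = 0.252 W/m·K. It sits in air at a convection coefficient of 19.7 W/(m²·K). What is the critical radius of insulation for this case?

For a cylinder r_cr = k/h = 0.252/19.7
r_cr = 12.8 mm; since the bare radius (49 mm) is above r_cr, any added insulation will reduce heat loss.

r_cr ≈ 12.8 mm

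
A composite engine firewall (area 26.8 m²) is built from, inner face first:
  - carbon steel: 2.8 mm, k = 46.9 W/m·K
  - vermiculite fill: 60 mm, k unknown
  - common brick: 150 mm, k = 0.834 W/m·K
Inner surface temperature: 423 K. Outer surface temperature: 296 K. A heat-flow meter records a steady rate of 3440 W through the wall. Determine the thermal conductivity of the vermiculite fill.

k ≈ 0.0741 W/(m·K)

Model the wall as resistances in series:
R_carbon steel = L/(kA) = 0.0028/(46.9×26.8) = 2.228×10^-6 K/W
R_common brick = L/(kA) = 0.15/(0.834×26.8) = 0.006711 K/W
Sum of known resistances R_other = 0.006713 K/W
Total R = ΔT/Q = 127/3440 = 0.03692 K/W
R_vermiculite fill = R_total − R_other = 0.03021 K/W
k = L/(R·A) = 0.06/(0.03021×26.8)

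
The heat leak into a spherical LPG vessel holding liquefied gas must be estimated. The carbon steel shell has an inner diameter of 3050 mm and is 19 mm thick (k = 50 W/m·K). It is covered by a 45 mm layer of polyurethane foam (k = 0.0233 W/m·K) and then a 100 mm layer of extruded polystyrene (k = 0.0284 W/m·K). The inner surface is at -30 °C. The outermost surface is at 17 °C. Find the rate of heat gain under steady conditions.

Q ≈ 281 W

Each spherical layer contributes R = (1/r_i − 1/r_o)/(4πk):
R_carbon steel shell = (1/1.525 − 1/1.544)/(4π×50) = 1.284×10^-5 K/W
R_polyurethane foam = (1/1.544 − 1/1.589)/(4π×0.0233) = 0.06264 K/W
R_extruded polystyrene = (1/1.589 − 1/1.689)/(4π×0.0284) = 0.1044 K/W
R_total = 0.1671 K/W
Q = ΔT/R_total = 47/0.1671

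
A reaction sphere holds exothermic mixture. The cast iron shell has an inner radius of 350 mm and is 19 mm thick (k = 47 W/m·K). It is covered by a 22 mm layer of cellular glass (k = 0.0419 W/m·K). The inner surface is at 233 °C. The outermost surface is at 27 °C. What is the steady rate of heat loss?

Each spherical layer contributes R = (1/r_i − 1/r_o)/(4πk):
R_cast iron shell = (1/0.35 − 1/0.369)/(4π×47) = 2.491×10^-4 K/W
R_cellular glass = (1/0.369 − 1/0.391)/(4π×0.0419) = 0.2896 K/W
R_total = 0.2898 K/W
Q = ΔT/R_total = 206/0.2898

Q ≈ 711 W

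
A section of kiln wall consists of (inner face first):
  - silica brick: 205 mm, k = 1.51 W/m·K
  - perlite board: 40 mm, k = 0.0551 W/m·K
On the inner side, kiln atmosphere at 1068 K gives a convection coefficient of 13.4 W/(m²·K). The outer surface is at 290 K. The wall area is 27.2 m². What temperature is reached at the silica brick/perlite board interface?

T ≈ 893 K

Using the resistance-network approach (series):
R_inner film = 1/(h_i·A) = 1/(13.4×27.2) = 0.002744 K/W
R_silica brick = L/(kA) = 0.205/(1.51×27.2) = 0.004991 K/W
R_perlite board = L/(kA) = 0.04/(0.0551×27.2) = 0.02669 K/W
R_total = 0.03442 K/W;  Q = ΔT/R_total = 778/0.03442 = 22600 W
T_interface = T_inner − Q·ΣR(inner→interface) = 1068 − 22600×0.007735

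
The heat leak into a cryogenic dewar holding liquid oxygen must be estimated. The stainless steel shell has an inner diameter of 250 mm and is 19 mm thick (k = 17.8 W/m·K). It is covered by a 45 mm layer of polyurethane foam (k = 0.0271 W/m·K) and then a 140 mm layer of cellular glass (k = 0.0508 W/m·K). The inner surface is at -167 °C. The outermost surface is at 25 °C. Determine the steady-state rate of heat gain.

Radial (spherical) resistances in series:
R_stainless steel shell = (1/0.125 − 1/0.144)/(4π×17.8) = 0.004719 K/W
R_polyurethane foam = (1/0.144 − 1/0.189)/(4π×0.0271) = 4.855 K/W
R_cellular glass = (1/0.189 − 1/0.329)/(4π×0.0508) = 3.527 K/W
R_total = 8.387 K/W
Q = ΔT/R_total = 192/8.387

Q ≈ 22.9 W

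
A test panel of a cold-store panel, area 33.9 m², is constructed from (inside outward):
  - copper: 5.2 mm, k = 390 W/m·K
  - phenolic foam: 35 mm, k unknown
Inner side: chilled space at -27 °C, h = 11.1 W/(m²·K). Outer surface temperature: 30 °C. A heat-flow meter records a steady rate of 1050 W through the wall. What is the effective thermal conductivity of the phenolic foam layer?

k ≈ 0.02 W/(m·K)

Series thermal resistances:
R_inner film = 1/(h_i·A) = 1/(11.1×33.9) = 0.002658 K/W
R_copper = L/(kA) = 0.0052/(390×33.9) = 3.933×10^-7 K/W
Sum of known resistances R_other = 0.002658 K/W
Total R = ΔT/Q = 57/1050 = 0.05429 K/W
R_phenolic foam = R_total − R_other = 0.05163 K/W
k = L/(R·A) = 0.035/(0.05163×33.9)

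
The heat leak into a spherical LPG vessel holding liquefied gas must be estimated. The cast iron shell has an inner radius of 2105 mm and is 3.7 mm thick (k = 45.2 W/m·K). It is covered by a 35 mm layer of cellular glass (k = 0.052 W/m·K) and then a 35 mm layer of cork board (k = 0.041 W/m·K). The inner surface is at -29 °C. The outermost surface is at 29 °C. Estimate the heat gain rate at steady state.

Spherical conduction: R = (1/r_in − 1/r_out)/(4πk) per layer; series-sum.
R_cast iron shell = (1/2.105 − 1/2.1087)/(4π×45.2) = 1.468×10^-6 K/W
R_cellular glass = (1/2.1087 − 1/2.1437)/(4π×0.052) = 0.01185 K/W
R_cork board = (1/2.1437 − 1/2.1787)/(4π×0.041) = 0.01454 K/W
R_total = 0.0264 K/W
Q = ΔT/R_total = 58/0.0264

Q ≈ 2200 W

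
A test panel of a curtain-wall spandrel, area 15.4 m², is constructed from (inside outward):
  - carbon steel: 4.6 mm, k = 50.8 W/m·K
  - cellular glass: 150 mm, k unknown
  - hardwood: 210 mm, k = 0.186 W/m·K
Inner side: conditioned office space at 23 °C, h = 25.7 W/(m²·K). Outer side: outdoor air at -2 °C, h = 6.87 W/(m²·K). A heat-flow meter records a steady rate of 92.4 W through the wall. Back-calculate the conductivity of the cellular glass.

k ≈ 0.0526 W/(m·K)

Series thermal resistances:
R_inner film = 1/(h_i·A) = 1/(25.7×15.4) = 0.002527 K/W
R_carbon steel = L/(kA) = 0.0046/(50.8×15.4) = 5.88×10^-6 K/W
R_hardwood = L/(kA) = 0.21/(0.186×15.4) = 0.07331 K/W
R_outer film = 1/(h_o·A) = 1/(6.87×15.4) = 0.009452 K/W
Sum of known resistances R_other = 0.0853 K/W
Total R = ΔT/Q = 25/92.4 = 0.2706 K/W
R_cellular glass = R_total − R_other = 0.1853 K/W
k = L/(R·A) = 0.15/(0.1853×15.4)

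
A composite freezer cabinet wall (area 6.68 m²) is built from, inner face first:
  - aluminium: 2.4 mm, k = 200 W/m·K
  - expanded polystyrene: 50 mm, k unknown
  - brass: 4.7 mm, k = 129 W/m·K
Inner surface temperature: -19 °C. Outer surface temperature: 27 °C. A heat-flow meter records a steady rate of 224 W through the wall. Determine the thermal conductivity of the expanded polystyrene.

Thermal resistances in series:
R_aluminium = L/(kA) = 0.0024/(200×6.68) = 1.796×10^-6 K/W
R_brass = L/(kA) = 0.0047/(129×6.68) = 5.454×10^-6 K/W
Sum of known resistances R_other = 7.251×10^-6 K/W
Total R = ΔT/Q = 46/224 = 0.2054 K/W
R_expanded polystyrene = R_total − R_other = 0.2053 K/W
k = L/(R·A) = 0.05/(0.2053×6.68)

k ≈ 0.0365 W/(m·K)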